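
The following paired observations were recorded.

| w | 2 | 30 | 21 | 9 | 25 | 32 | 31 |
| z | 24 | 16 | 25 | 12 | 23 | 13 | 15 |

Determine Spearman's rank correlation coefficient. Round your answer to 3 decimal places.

-0.393

Rank w: 1, 5, 3, 2, 4, 7, 6
Rank z: 6, 4, 7, 1, 5, 2, 3
d = rank(w) − rank(z): -5, 1, -4, 1, -1, 5, 3; Σd² = 78
ρ = 1 − 6Σd² / [n(n²−1)] = 1 − 6×78 / (7×48) = 1 − 468/336 ≈ -0.393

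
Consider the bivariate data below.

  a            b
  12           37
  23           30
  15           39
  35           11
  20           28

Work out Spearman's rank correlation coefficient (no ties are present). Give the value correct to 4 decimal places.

Rank a: 1, 4, 2, 5, 3
Rank b: 4, 3, 5, 1, 2
d = rank(a) − rank(b): -3, 1, -3, 4, 1; Σd² = 36
ρ = 1 − 6Σd² / [n(n²−1)] = 1 − 6×36 / (5×24) = 1 − 216/120 ≈ -0.8000

-0.8000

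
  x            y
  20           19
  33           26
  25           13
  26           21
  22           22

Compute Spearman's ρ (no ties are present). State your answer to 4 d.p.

Rank x: 1, 5, 3, 4, 2
Rank y: 2, 5, 1, 3, 4
d = rank(x) − rank(y): -1, 0, 2, 1, -2; Σd² = 10
ρ = 1 − 6Σd² / [n(n²−1)] = 1 − 6×10 / (5×24) = 1 − 60/120 ≈ 0.5000

0.5000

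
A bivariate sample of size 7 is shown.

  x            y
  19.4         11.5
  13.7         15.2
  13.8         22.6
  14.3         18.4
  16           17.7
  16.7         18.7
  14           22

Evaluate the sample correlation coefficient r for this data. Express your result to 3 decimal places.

n = 7, Σx = 107.9, Σy = 126.1, Σx² = 1689.87, Σy² = 2359.59, Σxy = 1909.83
nΣxy − ΣxΣy = 13368.81 − 13606.19 = -237.38
nΣx² − (Σx)² = 11829.09 − 11642.41 = 186.68; nΣy² − (Σy)² = 16517.13 − 15901.21 = 615.92
r = -237.38 / √(186.68 × 615.92) = -237.38 / 339.0869 ≈ -0.700

-0.700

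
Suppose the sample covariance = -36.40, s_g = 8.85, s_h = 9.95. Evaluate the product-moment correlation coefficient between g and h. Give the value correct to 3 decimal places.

-0.413

r = Cov(g,h) / (s_g · s_h) = -36.40 / (8.85 × 9.95)
  = -36.40 / 88.0575 ≈ -0.413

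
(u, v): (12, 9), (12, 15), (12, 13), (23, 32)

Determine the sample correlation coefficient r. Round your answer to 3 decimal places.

0.969

n = 4, Σu = 59, Σv = 69, Σu² = 961, Σv² = 1499, Σuv = 1180
nΣuv − ΣuΣv = 4720 − 4071 = 649
nΣu² − (Σu)² = 3844 − 3481 = 363; nΣv² − (Σv)² = 5996 − 4761 = 1235
r = 649 / √(363 × 1235) = 649 / 669.5558 ≈ 0.969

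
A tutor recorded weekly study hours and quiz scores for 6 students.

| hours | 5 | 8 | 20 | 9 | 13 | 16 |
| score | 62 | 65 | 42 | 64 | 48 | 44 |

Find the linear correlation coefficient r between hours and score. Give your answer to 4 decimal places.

n = 6, Σx = 71, Σy = 325, Σx² = 995, Σy² = 18169, Σxy = 3574
nΣxy − ΣxΣy = 21444 − 23075 = -1631
nΣx² − (Σx)² = 5970 − 5041 = 929; nΣy² − (Σy)² = 109014 − 105625 = 3389
r = -1631 / √(929 × 3389) = -1631 / 1774.3678 ≈ -0.9192

-0.9192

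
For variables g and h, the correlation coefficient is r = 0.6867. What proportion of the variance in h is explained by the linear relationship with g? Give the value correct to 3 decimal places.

r² = (0.6867)² = 0.472

0.472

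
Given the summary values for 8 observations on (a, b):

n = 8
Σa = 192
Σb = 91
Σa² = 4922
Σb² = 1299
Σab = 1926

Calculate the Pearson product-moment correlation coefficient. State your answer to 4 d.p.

r = (nΣab − ΣaΣb) / √[(nΣa² − (Σa)²)(nΣb² − (Σb)²)]
Numerator: 8×1926 − 192×91 = -2064
Denominator: √[(39376 − 36864)(10392 − 8281)] = √[2512 × 2111] = 2302.7879
r = -2064 / 2302.7879 ≈ -0.8963

-0.8963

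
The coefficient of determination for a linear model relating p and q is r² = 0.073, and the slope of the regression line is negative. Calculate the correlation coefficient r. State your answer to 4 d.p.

|r| = √0.073 = 0.2702
The association is negative, so r = −0.2702.

-0.2702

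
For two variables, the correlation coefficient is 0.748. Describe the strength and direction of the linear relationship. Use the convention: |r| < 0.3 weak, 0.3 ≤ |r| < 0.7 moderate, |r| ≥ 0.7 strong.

r = 0.748 > 0 so the relationship is positive.
|r| = 0.748, which falls in the strong range.

strong positive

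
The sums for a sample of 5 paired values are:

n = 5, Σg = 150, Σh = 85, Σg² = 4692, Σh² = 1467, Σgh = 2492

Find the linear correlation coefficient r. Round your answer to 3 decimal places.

-0.892

r = (nΣgh − ΣgΣh) / √[(nΣg² − (Σg)²)(nΣh² − (Σh)²)]
Numerator: 5×2492 − 150×85 = -290
Denominator: √[(23460 − 22500)(7335 − 7225)] = √[960 × 110] = 324.9615
r = -290 / 324.9615 ≈ -0.892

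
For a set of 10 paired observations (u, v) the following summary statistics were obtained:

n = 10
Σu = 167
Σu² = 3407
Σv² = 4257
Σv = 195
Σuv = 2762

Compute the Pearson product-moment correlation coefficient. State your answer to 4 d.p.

r = (nΣuv − ΣuΣv) / √[(nΣu² − (Σu)²)(nΣv² − (Σv)²)]
Numerator: 10×2762 − 167×195 = -4945
Denominator: √[(34070 − 27889)(42570 − 38025)] = √[6181 × 4545] = 5300.2495
r = -4945 / 5300.2495 ≈ -0.9330

-0.9330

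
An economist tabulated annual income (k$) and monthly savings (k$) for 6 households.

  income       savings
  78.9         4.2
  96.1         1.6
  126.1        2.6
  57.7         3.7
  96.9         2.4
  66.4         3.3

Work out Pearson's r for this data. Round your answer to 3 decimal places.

n = 6, Σx = 522.1, Σy = 17.8, Σx² = 48489.49, Σy² = 57.3, Σxy = 1478.17
nΣxy − ΣxΣy = 8869.02 − 9293.38 = -424.36
nΣx² − (Σx)² = 290936.94 − 272588.41 = 18348.53; nΣy² − (Σy)² = 343.8 − 316.84 = 26.96
r = -424.36 / √(18348.53 × 26.96) = -424.36 / 703.3323 ≈ -0.603

-0.603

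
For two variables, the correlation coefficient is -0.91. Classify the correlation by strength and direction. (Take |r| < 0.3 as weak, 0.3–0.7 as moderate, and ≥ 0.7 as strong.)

strong negative

r = -0.91 < 0 so the relationship is negative.
|r| = 0.91, which falls in the strong range.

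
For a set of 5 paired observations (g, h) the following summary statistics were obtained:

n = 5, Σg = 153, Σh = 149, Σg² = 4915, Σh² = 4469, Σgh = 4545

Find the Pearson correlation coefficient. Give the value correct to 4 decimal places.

-0.1757

r = (nΣgh − ΣgΣh) / √[(nΣg² − (Σg)²)(nΣh² − (Σh)²)]
Numerator: 5×4545 − 153×149 = -72
Denominator: √[(24575 − 23409)(22345 − 22201)] = √[1166 × 144] = 409.7609
r = -72 / 409.7609 ≈ -0.1757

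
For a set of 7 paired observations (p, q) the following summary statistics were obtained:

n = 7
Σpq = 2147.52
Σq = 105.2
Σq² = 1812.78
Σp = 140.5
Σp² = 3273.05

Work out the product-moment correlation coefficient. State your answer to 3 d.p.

0.111

r = (nΣpq − ΣpΣq) / √[(nΣp² − (Σp)²)(nΣq² − (Σq)²)]
Numerator: 7×2147.52 − 140.5×105.2 = 252.04
Denominator: √[(22911.35 − 19740.25)(12689.46 − 11067.04)] = √[3171.1 × 1622.42] = 2268.2275
r = 252.04 / 2268.2275 ≈ 0.111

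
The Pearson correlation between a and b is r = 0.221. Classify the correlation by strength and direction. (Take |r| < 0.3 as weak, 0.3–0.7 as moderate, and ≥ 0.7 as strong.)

r = 0.221 > 0 so the relationship is positive.
|r| = 0.221, which falls in the weak range.

weak positive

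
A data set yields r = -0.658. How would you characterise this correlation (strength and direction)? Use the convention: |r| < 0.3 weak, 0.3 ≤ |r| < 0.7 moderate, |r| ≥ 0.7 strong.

moderate negative

r = -0.658 < 0 so the relationship is negative.
|r| = 0.658, which falls in the moderate range.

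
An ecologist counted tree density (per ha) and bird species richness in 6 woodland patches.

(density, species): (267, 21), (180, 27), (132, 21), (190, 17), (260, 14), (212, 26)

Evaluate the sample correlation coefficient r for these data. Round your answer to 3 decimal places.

n = 6, Σx = 1241, Σy = 126, Σx² = 269757, Σy² = 2772, Σxy = 25621
nΣxy − ΣxΣy = 153726 − 156366 = -2640
nΣx² − (Σx)² = 1618542 − 1540081 = 78461; nΣy² − (Σy)² = 16632 − 15876 = 756
r = -2640 / √(78461 × 756) = -2640 / 7701.7216 ≈ -0.343

-0.343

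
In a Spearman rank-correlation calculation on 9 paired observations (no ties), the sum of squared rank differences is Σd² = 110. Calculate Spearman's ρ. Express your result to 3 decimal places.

0.083

ρ = 1 − 6Σd² / [n(n²−1)] = 1 − 6×110 / (9×80)
  = 1 − 660/720 = 1 − 0.9167 ≈ 0.083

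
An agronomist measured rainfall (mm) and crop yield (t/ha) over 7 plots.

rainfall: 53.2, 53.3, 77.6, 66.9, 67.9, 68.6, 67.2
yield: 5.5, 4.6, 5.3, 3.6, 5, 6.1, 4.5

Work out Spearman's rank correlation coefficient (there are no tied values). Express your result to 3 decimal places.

Rank rainfall: 1, 2, 7, 3, 5, 6, 4
Rank yield: 6, 3, 5, 1, 4, 7, 2
d = rank(rainfall) − rank(yield): -5, -1, 2, 2, 1, -1, 2; Σd² = 40
ρ = 1 − 6Σd² / [n(n²−1)] = 1 − 6×40 / (7×48) = 1 − 240/336 ≈ 0.286

0.286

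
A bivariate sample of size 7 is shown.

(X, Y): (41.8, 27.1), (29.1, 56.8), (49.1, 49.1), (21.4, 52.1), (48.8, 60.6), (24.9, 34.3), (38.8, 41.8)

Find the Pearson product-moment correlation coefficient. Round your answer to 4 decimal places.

0.0882

n = 7, ΣX = 253.9, ΣY = 321.8, ΣX² = 9969.71, ΣY² = 15681.96, ΣXY = 11744.6
nΣXY − ΣXΣY = 82212.2 − 81705.02 = 507.18
nΣX² − (ΣX)² = 69787.97 − 64465.21 = 5322.76; nΣY² − (ΣY)² = 109773.72 − 103555.24 = 6218.48
r = 507.18 / √(5322.76 × 6218.48) = 507.18 / 5753.2145 ≈ 0.0882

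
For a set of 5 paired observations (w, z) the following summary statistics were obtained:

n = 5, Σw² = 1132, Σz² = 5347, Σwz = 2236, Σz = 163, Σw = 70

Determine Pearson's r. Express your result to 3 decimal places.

-0.648

r = (nΣwz − ΣwΣz) / √[(nΣw² − (Σw)²)(nΣz² − (Σz)²)]
Numerator: 5×2236 − 70×163 = -230
Denominator: √[(5660 − 4900)(26735 − 26569)] = √[760 × 166] = 355.1901
r = -230 / 355.1901 ≈ -0.648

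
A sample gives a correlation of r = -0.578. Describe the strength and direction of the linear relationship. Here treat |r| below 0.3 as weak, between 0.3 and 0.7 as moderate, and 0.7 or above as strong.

moderate negative

r = -0.578 < 0 so the relationship is negative.
|r| = 0.578, which falls in the moderate range.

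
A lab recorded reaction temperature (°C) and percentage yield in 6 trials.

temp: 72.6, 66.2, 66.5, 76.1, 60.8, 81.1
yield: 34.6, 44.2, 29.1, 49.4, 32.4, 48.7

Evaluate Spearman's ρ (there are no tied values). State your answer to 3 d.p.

0.657

Rank temp: 4, 2, 3, 5, 1, 6
Rank yield: 3, 4, 1, 6, 2, 5
d = rank(temp) − rank(yield): 1, -2, 2, -1, -1, 1; Σd² = 12
ρ = 1 − 6Σd² / [n(n²−1)] = 1 − 6×12 / (6×35) = 1 − 72/210 ≈ 0.657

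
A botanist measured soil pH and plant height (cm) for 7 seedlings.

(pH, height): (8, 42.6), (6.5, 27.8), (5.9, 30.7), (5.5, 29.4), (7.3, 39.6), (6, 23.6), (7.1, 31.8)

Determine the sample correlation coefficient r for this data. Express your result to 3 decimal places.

n = 7, Σx = 46.3, Σy = 225.5, Σx² = 311.01, Σy² = 7530.81, Σxy = 1520.79
nΣxy − ΣxΣy = 10645.53 − 10440.65 = 204.88
nΣx² − (Σx)² = 2177.07 − 2143.69 = 33.38; nΣy² − (Σy)² = 52715.67 − 50850.25 = 1865.42
r = 204.88 / √(33.38 × 1865.42) = 204.88 / 249.5350 ≈ 0.821

0.821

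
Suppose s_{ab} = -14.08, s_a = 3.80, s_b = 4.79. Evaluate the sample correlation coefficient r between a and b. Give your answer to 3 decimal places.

r = Cov(a,b) / (s_a · s_b) = -14.08 / (3.80 × 4.79)
  = -14.08 / 18.2020 ≈ -0.774

-0.774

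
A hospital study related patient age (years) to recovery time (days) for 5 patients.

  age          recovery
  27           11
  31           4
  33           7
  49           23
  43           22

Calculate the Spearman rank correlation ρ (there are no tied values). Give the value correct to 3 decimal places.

0.700

Rank age: 1, 2, 3, 5, 4
Rank recovery: 3, 1, 2, 5, 4
d = rank(age) − rank(recovery): -2, 1, 1, 0, 0; Σd² = 6
ρ = 1 − 6Σd² / [n(n²−1)] = 1 − 6×6 / (5×24) = 1 − 36/120 ≈ 0.700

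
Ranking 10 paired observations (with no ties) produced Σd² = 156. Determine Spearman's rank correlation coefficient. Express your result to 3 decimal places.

0.055

ρ = 1 − 6Σd² / [n(n²−1)] = 1 − 6×156 / (10×99)
  = 1 − 936/990 = 1 − 0.9455 ≈ 0.055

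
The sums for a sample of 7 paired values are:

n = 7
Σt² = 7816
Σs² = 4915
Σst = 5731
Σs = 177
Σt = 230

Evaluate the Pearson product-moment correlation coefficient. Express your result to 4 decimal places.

-0.2512

r = (nΣst − ΣsΣt) / √[(nΣs² − (Σs)²)(nΣt² − (Σt)²)]
Numerator: 7×5731 − 177×230 = -593
Denominator: √[(34405 − 31329)(54712 − 52900)] = √[3076 × 1812] = 2360.8710
r = -593 / 2360.8710 ≈ -0.2512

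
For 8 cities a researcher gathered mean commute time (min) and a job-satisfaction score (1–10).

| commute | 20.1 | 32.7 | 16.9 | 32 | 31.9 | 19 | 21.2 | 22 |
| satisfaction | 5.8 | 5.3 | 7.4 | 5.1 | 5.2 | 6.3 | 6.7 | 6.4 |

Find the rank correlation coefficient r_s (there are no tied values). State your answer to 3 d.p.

Rank commute: 3, 8, 1, 7, 6, 2, 4, 5
Rank satisfaction: 4, 3, 8, 1, 2, 5, 7, 6
d = rank(commute) − rank(satisfaction): -1, 5, -7, 6, 4, -3, -3, -1; Σd² = 146
ρ = 1 − 6Σd² / [n(n²−1)] = 1 − 6×146 / (8×63) = 1 − 876/504 ≈ -0.738

-0.738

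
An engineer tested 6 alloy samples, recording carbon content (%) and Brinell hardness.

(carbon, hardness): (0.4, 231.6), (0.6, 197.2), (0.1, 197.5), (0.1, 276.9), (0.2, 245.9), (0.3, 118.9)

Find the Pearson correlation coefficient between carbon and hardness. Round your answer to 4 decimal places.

-0.3030

n = 6, Σx = 1.7, Σy = 1268, Σx² = 0.67, Σy² = 282810.28, Σxy = 343.25
nΣxy − ΣxΣy = 2059.5 − 2155.6 = -96.1
nΣx² − (Σx)² = 4.02 − 2.89 = 1.13; nΣy² − (Σy)² = 1696861.68 − 1607824 = 89037.68
r = -96.1 / √(1.13 × 89037.68) = -96.1 / 317.1949 ≈ -0.3030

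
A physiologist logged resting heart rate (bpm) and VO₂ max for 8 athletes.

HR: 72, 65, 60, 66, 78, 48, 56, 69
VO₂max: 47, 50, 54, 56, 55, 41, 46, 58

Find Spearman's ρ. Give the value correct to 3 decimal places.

Rank HR: 7, 4, 3, 5, 8, 1, 2, 6
Rank VO₂max: 3, 4, 5, 7, 6, 1, 2, 8
d = rank(HR) − rank(VO₂max): 4, 0, -2, -2, 2, 0, 0, -2; Σd² = 32
ρ = 1 − 6Σd² / [n(n²−1)] = 1 − 6×32 / (8×63) = 1 − 192/504 ≈ 0.619

0.619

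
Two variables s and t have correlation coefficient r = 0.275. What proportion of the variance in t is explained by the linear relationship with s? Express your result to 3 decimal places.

r² = (0.275)² = 0.076

0.076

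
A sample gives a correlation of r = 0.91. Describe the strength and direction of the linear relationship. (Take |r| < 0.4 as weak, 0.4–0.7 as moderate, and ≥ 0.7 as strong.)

strong positive

r = 0.91 > 0 so the relationship is positive.
|r| = 0.91, which falls in the strong range.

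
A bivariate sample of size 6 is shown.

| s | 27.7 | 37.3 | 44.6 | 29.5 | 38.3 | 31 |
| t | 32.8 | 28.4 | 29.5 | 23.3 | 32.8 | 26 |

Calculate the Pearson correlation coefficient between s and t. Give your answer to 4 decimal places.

0.2580

n = 6, Σs = 208.4, Σt = 172.8, Σs² = 7445.88, Σt² = 5047.38, Σst = 6033.17
nΣst − ΣsΣt = 36199.02 − 36011.52 = 187.5
nΣs² − (Σs)² = 44675.28 − 43430.56 = 1244.72; nΣt² − (Σt)² = 30284.28 − 29859.84 = 424.44
r = 187.5 / √(1244.72 × 424.44) = 187.5 / 726.8486 ≈ 0.2580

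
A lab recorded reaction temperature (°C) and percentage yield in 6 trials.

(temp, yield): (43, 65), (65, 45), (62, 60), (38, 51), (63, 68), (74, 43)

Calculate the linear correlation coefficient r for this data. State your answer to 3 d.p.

n = 6, Σx = 345, Σy = 332, Σx² = 20807, Σy² = 18924, Σxy = 18844
nΣxy − ΣxΣy = 113064 − 114540 = -1476
nΣx² − (Σx)² = 124842 − 119025 = 5817; nΣy² − (Σy)² = 113544 − 110224 = 3320
r = -1476 / √(5817 × 3320) = -1476 / 4394.5921 ≈ -0.336

-0.336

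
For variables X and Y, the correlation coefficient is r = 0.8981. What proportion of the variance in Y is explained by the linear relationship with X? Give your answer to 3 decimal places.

0.807

r² = (0.8981)² = 0.807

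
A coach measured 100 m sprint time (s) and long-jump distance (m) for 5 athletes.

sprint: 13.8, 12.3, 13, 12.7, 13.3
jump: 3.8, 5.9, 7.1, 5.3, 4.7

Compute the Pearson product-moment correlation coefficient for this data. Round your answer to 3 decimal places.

n = 5, Σx = 65.1, Σy = 26.8, Σx² = 848.91, Σy² = 149.84, Σxy = 347.13
nΣxy − ΣxΣy = 1735.65 − 1744.68 = -9.03
nΣx² − (Σx)² = 4244.55 − 4238.01 = 6.54; nΣy² − (Σy)² = 749.2 − 718.24 = 30.96
r = -9.03 / √(6.54 × 30.96) = -9.03 / 14.2295 ≈ -0.635

-0.635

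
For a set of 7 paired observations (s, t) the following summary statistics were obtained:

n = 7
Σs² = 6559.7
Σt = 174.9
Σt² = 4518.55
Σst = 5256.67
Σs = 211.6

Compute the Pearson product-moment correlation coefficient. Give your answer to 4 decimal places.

r = (nΣst − ΣsΣt) / √[(nΣs² − (Σs)²)(nΣt² − (Σt)²)]
Numerator: 7×5256.67 − 211.6×174.9 = -212.15
Denominator: √[(45917.9 − 44774.56)(31629.85 − 30590.01)] = √[1143.34 × 1039.84] = 1090.3626
r = -212.15 / 1090.3626 ≈ -0.1946

-0.1946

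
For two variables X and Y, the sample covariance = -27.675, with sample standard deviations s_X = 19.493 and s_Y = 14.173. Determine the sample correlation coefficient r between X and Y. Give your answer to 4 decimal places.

-0.1002

r = Cov(X,Y) / (s_X · s_Y) = -27.675 / (19.493 × 14.173)
  = -27.675 / 276.2743 ≈ -0.1002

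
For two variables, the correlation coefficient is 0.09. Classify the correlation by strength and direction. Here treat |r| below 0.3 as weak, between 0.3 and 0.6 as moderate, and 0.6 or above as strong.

weak positive

r = 0.09 > 0 so the relationship is positive.
|r| = 0.09, which falls in the weak range.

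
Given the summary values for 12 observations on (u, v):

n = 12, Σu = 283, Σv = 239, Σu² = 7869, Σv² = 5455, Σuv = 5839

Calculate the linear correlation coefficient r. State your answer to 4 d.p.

r = (nΣuv − ΣuΣv) / √[(nΣu² − (Σu)²)(nΣv² − (Σv)²)]
Numerator: 12×5839 − 283×239 = 2431
Denominator: √[(94428 − 80089)(65460 − 57121)] = √[14339 × 8339] = 10934.9404
r = 2431 / 10934.9404 ≈ 0.2223

0.2223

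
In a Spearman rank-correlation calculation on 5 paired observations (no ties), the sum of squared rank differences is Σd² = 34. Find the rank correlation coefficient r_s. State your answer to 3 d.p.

-0.700

ρ = 1 − 6Σd² / [n(n²−1)] = 1 − 6×34 / (5×24)
  = 1 − 204/120 = 1 − 1.7000 ≈ -0.700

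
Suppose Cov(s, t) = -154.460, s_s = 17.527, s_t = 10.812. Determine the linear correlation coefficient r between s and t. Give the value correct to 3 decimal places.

r = Cov(s,t) / (s_s · s_t) = -154.460 / (17.527 × 10.812)
  = -154.460 / 189.5019 ≈ -0.815

-0.815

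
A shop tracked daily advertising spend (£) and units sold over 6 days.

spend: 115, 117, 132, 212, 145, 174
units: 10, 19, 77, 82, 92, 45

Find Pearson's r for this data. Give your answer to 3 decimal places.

n = 6, Σx = 895, Σy = 325, Σx² = 140583, Σy² = 23603, Σxy = 52091
nΣxy − ΣxΣy = 312546 − 290875 = 21671
nΣx² − (Σx)² = 843498 − 801025 = 42473; nΣy² − (Σy)² = 141618 − 105625 = 35993
r = 21671 / √(42473 × 35993) = 21671 / 39098.9858 ≈ 0.554

0.554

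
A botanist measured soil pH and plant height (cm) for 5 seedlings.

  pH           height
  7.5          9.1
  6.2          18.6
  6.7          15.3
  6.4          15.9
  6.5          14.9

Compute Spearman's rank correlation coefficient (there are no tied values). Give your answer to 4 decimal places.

Rank pH: 5, 1, 4, 2, 3
Rank height: 1, 5, 3, 4, 2
d = rank(pH) − rank(height): 4, -4, 1, -2, 1; Σd² = 38
ρ = 1 − 6Σd² / [n(n²−1)] = 1 − 6×38 / (5×24) = 1 − 228/120 ≈ -0.9000

-0.9000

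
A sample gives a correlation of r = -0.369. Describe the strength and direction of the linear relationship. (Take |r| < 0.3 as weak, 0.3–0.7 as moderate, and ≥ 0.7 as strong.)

moderate negative

r = -0.369 < 0 so the relationship is negative.
|r| = 0.369, which falls in the moderate range.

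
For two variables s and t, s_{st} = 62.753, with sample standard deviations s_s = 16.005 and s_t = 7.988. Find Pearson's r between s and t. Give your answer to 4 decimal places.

0.4908

r = Cov(s,t) / (s_s · s_t) = 62.753 / (16.005 × 7.988)
  = 62.753 / 127.8479 ≈ 0.4908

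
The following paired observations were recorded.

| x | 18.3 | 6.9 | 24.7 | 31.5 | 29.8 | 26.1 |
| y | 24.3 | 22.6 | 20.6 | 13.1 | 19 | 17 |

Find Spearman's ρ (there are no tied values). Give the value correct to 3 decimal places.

-0.886

Rank x: 2, 1, 3, 6, 5, 4
Rank y: 6, 5, 4, 1, 3, 2
d = rank(x) − rank(y): -4, -4, -1, 5, 2, 2; Σd² = 66
ρ = 1 − 6Σd² / [n(n²−1)] = 1 − 6×66 / (6×35) = 1 − 396/210 ≈ -0.886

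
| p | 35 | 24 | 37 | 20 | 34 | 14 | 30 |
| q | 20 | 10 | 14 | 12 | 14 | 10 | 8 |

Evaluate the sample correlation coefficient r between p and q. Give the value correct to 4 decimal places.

n = 7, Σp = 194, Σq = 88, Σp² = 5822, Σq² = 1200, Σpq = 2554
nΣpq − ΣpΣq = 17878 − 17072 = 806
nΣp² − (Σp)² = 40754 − 37636 = 3118; nΣq² − (Σq)² = 8400 − 7744 = 656
r = 806 / √(3118 × 656) = 806 / 1430.1776 ≈ 0.5636

0.5636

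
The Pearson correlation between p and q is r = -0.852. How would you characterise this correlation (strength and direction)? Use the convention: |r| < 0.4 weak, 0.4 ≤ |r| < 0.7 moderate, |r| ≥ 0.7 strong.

strong negative

r = -0.852 < 0 so the relationship is negative.
|r| = 0.852, which falls in the strong range.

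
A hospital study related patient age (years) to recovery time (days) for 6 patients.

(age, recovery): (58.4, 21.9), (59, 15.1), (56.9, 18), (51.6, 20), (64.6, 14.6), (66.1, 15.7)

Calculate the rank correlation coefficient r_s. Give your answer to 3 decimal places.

-0.657

Rank age: 3, 4, 2, 1, 5, 6
Rank recovery: 6, 2, 4, 5, 1, 3
d = rank(age) − rank(recovery): -3, 2, -2, -4, 4, 3; Σd² = 58
ρ = 1 − 6Σd² / [n(n²−1)] = 1 − 6×58 / (6×35) = 1 − 348/210 ≈ -0.657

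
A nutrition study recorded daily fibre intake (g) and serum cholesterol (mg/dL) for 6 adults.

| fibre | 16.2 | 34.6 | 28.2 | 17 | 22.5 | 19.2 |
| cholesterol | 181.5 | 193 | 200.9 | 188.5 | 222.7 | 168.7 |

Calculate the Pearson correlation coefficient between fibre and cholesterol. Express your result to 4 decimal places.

0.3387

n = 6, Σx = 137.7, Σy = 1155.3, Σx² = 3418.73, Σy² = 224139.29, Σxy = 26737.77
nΣxy − ΣxΣy = 160426.62 − 159084.81 = 1341.81
nΣx² − (Σx)² = 20512.38 − 18961.29 = 1551.09; nΣy² − (Σy)² = 1344835.74 − 1334718.09 = 10117.65
r = 1341.81 / √(1551.09 × 10117.65) = 1341.81 / 3961.4878 ≈ 0.3387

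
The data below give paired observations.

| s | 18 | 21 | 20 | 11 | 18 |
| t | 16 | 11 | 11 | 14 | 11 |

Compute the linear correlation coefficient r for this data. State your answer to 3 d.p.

-0.494

n = 5, Σs = 88, Σt = 63, Σs² = 1610, Σt² = 815, Σst = 1091
nΣst − ΣsΣt = 5455 − 5544 = -89
nΣs² − (Σs)² = 8050 − 7744 = 306; nΣt² − (Σt)² = 4075 − 3969 = 106
r = -89 / √(306 × 106) = -89 / 180.1000 ≈ -0.494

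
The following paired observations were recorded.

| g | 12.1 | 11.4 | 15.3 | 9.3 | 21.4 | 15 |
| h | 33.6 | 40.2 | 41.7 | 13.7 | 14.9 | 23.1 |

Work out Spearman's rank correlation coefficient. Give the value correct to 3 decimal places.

Rank g: 3, 2, 5, 1, 6, 4
Rank h: 4, 5, 6, 1, 2, 3
d = rank(g) − rank(h): -1, -3, -1, 0, 4, 1; Σd² = 28
ρ = 1 − 6Σd² / [n(n²−1)] = 1 − 6×28 / (6×35) = 1 − 168/210 ≈ 0.200

0.200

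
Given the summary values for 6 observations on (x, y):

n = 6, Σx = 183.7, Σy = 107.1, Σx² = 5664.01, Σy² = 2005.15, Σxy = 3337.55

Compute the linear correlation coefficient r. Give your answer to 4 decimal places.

0.9604

r = (nΣxy − ΣxΣy) / √[(nΣx² − (Σx)²)(nΣy² − (Σy)²)]
Numerator: 6×3337.55 − 183.7×107.1 = 351.03
Denominator: √[(33984.06 − 33745.69)(12030.9 − 11470.41)] = √[238.37 × 560.49] = 365.5188
r = 351.03 / 365.5188 ≈ 0.9604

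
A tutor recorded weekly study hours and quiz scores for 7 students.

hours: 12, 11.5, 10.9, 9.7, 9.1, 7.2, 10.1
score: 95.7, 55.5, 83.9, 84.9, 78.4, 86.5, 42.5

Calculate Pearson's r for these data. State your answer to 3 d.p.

-0.116

n = 7, Σx = 70.5, Σy = 527.4, Σx² = 725.81, Σy² = 41921.02, Σxy = 5290.18
nΣxy − ΣxΣy = 37031.26 − 37181.7 = -150.44
nΣx² − (Σx)² = 5080.67 − 4970.25 = 110.42; nΣy² − (Σy)² = 293447.14 − 278150.76 = 15296.38
r = -150.44 / √(110.42 × 15296.38) = -150.44 / 1299.6254 ≈ -0.116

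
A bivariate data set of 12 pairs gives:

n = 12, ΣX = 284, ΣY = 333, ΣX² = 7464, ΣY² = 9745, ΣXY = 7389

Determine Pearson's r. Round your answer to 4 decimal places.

-0.8040

r = (nΣXY − ΣXΣY) / √[(nΣX² − (ΣX)²)(nΣY² − (ΣY)²)]
Numerator: 12×7389 − 284×333 = -5904
Denominator: √[(89568 − 80656)(116940 − 110889)] = √[8912 × 6051] = 7343.4673
r = -5904 / 7343.4673 ≈ -0.8040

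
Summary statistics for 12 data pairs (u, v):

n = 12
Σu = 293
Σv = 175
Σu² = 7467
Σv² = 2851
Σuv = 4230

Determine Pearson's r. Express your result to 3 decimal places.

r = (nΣuv − ΣuΣv) / √[(nΣu² − (Σu)²)(nΣv² − (Σv)²)]
Numerator: 12×4230 − 293×175 = -515
Denominator: √[(89604 − 85849)(34212 − 30625)] = √[3755 × 3587] = 3670.0388
r = -515 / 3670.0388 ≈ -0.140

-0.140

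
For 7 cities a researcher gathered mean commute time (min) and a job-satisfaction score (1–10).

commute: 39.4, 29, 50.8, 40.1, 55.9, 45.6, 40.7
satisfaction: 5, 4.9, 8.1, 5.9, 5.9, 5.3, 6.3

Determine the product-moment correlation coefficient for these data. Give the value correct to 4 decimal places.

n = 7, Σx = 301.5, Σy = 41.4, Σx² = 13442.67, Σy² = 252.02, Σxy = 1815.07
nΣxy − ΣxΣy = 12705.49 − 12482.1 = 223.39
nΣx² − (Σx)² = 94098.69 − 90902.25 = 3196.44; nΣy² − (Σy)² = 1764.14 − 1713.96 = 50.18
r = 223.39 / √(3196.44 × 50.18) = 223.39 / 400.4964 ≈ 0.5578

0.5578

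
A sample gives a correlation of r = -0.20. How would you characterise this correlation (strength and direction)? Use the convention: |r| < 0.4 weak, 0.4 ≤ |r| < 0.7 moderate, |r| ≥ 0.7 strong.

r = -0.20 < 0 so the relationship is negative.
|r| = 0.20, which falls in the weak range.

weak negative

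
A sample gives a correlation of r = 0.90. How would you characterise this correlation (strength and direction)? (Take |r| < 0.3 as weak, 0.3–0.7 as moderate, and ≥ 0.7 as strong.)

strong positive

r = 0.90 > 0 so the relationship is positive.
|r| = 0.90, which falls in the strong range.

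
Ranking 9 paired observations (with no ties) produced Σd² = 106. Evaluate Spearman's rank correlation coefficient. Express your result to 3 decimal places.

0.117

ρ = 1 − 6Σd² / [n(n²−1)] = 1 − 6×106 / (9×80)
  = 1 − 636/720 = 1 − 0.8833 ≈ 0.117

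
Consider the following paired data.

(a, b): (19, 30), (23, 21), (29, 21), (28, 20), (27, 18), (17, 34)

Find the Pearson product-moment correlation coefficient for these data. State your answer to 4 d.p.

-0.9104

n = 6, Σa = 143, Σb = 144, Σa² = 3533, Σb² = 3662, Σab = 3286
nΣab − ΣaΣb = 19716 − 20592 = -876
nΣa² − (Σa)² = 21198 − 20449 = 749; nΣb² − (Σb)² = 21972 − 20736 = 1236
r = -876 / √(749 × 1236) = -876 / 962.1663 ≈ -0.9104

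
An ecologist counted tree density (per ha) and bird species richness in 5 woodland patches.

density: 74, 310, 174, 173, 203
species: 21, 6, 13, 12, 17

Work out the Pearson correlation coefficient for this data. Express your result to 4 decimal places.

n = 5, Σx = 934, Σy = 69, Σx² = 202990, Σy² = 1079, Σxy = 11203
nΣxy − ΣxΣy = 56015 − 64446 = -8431
nΣx² − (Σx)² = 1014950 − 872356 = 142594; nΣy² − (Σy)² = 5395 − 4761 = 634
r = -8431 / √(142594 × 634) = -8431 / 9508.1332 ≈ -0.8867

-0.8867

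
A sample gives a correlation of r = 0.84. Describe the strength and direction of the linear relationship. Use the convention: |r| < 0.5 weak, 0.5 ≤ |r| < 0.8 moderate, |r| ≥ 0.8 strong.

strong positive

r = 0.84 > 0 so the relationship is positive.
|r| = 0.84, which falls in the strong range.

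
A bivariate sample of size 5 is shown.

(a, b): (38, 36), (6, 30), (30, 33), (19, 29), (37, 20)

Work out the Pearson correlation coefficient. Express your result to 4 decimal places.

-0.0584

n = 5, Σa = 130, Σb = 148, Σa² = 4110, Σb² = 4526, Σab = 3829
nΣab − ΣaΣb = 19145 − 19240 = -95
nΣa² − (Σa)² = 20550 − 16900 = 3650; nΣb² − (Σb)² = 22630 − 21904 = 726
r = -95 / √(3650 × 726) = -95 / 1627.8513 ≈ -0.0584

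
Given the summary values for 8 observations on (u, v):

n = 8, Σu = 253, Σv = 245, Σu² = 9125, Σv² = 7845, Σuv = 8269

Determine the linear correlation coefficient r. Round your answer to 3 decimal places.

r = (nΣuv − ΣuΣv) / √[(nΣu² − (Σu)²)(nΣv² − (Σv)²)]
Numerator: 8×8269 − 253×245 = 4167
Denominator: √[(73000 − 64009)(62760 − 60025)] = √[8991 × 2735] = 4958.8693
r = 4167 / 4958.8693 ≈ 0.840

0.840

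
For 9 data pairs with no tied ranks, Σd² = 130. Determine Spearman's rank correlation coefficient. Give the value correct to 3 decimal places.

-0.083

ρ = 1 − 6Σd² / [n(n²−1)] = 1 − 6×130 / (9×80)
  = 1 − 780/720 = 1 − 1.0833 ≈ -0.083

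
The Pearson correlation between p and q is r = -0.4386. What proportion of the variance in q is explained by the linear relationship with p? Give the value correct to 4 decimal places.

0.1924

r² = (-0.4386)² = 0.1924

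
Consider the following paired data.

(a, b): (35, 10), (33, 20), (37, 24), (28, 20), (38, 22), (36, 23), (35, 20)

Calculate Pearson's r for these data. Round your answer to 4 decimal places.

n = 7, Σa = 242, Σb = 139, Σa² = 8432, Σb² = 2889, Σab = 4822
nΣab − ΣaΣb = 33754 − 33638 = 116
nΣa² − (Σa)² = 59024 − 58564 = 460; nΣb² − (Σb)² = 20223 − 19321 = 902
r = 116 / √(460 × 902) = 116 / 644.1428 ≈ 0.1801

0.1801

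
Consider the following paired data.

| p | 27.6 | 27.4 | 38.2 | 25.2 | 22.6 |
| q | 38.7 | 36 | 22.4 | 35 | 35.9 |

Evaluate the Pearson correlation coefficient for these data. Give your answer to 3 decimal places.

-0.879

n = 5, Σp = 141, Σq = 168, Σp² = 4117.56, Σq² = 5809.26, Σpq = 4603.54
nΣpq − ΣpΣq = 23017.7 − 23688 = -670.3
nΣp² − (Σp)² = 20587.8 − 19881 = 706.8; nΣq² − (Σq)² = 29046.3 − 28224 = 822.3
r = -670.3 / √(706.8 × 822.3) = -670.3 / 762.3658 ≈ -0.879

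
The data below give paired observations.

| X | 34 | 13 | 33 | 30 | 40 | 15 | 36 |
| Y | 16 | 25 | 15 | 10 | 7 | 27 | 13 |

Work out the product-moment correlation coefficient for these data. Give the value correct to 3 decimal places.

n = 7, ΣX = 201, ΣY = 113, ΣX² = 6435, ΣY² = 2153, ΣXY = 2817
nΣXY − ΣXΣY = 19719 − 22713 = -2994
nΣX² − (ΣX)² = 45045 − 40401 = 4644; nΣY² − (ΣY)² = 15071 − 12769 = 2302
r = -2994 / √(4644 × 2302) = -2994 / 3269.6312 ≈ -0.916

-0.916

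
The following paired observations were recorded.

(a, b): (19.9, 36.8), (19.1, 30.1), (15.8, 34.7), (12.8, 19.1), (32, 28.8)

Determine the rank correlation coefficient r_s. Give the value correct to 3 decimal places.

0.300

Rank a: 4, 3, 2, 1, 5
Rank b: 5, 3, 4, 1, 2
d = rank(a) − rank(b): -1, 0, -2, 0, 3; Σd² = 14
ρ = 1 − 6Σd² / [n(n²−1)] = 1 − 6×14 / (5×24) = 1 − 84/120 ≈ 0.300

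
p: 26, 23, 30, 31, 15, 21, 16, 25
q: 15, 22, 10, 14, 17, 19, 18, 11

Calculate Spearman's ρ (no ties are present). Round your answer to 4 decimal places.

-0.6429

Rank p: 6, 4, 7, 8, 1, 3, 2, 5
Rank q: 4, 8, 1, 3, 5, 7, 6, 2
d = rank(p) − rank(q): 2, -4, 6, 5, -4, -4, -4, 3; Σd² = 138
ρ = 1 − 6Σd² / [n(n²−1)] = 1 − 6×138 / (8×63) = 1 − 828/504 ≈ -0.6429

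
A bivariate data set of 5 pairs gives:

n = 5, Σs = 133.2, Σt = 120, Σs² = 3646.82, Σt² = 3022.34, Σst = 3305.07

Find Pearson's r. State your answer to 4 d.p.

0.9150

r = (nΣst − ΣsΣt) / √[(nΣs² − (Σs)²)(nΣt² − (Σt)²)]
Numerator: 5×3305.07 − 133.2×120 = 541.35
Denominator: √[(18234.1 − 17742.24)(15111.7 − 14400)] = √[491.86 × 711.7] = 591.6559
r = 541.35 / 591.6559 ≈ 0.9150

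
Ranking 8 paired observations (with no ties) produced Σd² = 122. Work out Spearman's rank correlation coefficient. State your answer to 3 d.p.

-0.452

ρ = 1 − 6Σd² / [n(n²−1)] = 1 − 6×122 / (8×63)
  = 1 − 732/504 = 1 − 1.4524 ≈ -0.452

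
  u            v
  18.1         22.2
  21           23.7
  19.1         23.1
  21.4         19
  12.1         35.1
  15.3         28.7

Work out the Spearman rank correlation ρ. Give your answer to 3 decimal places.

Rank u: 3, 5, 4, 6, 1, 2
Rank v: 2, 4, 3, 1, 6, 5
d = rank(u) − rank(v): 1, 1, 1, 5, -5, -3; Σd² = 62
ρ = 1 − 6Σd² / [n(n²−1)] = 1 − 6×62 / (6×35) = 1 − 372/210 ≈ -0.771

-0.771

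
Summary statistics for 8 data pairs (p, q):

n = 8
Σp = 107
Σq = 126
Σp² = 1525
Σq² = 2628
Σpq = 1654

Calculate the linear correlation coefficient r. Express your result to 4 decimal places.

r = (nΣpq − ΣpΣq) / √[(nΣp² − (Σp)²)(nΣq² − (Σq)²)]
Numerator: 8×1654 − 107×126 = -250
Denominator: √[(12200 − 11449)(21024 − 15876)] = √[751 × 5148] = 1966.2523
r = -250 / 1966.2523 ≈ -0.1271

-0.1271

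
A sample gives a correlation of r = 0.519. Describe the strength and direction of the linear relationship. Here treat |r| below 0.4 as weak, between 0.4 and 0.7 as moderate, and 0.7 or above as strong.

r = 0.519 > 0 so the relationship is positive.
|r| = 0.519, which falls in the moderate range.

moderate positive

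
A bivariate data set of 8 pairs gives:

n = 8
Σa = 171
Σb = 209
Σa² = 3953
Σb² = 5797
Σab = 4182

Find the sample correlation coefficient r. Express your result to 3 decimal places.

-0.901

r = (nΣab − ΣaΣb) / √[(nΣa² − (Σa)²)(nΣb² − (Σb)²)]
Numerator: 8×4182 − 171×209 = -2283
Denominator: √[(31624 − 29241)(46376 − 43681)] = √[2383 × 2695] = 2534.2030
r = -2283 / 2534.2030 ≈ -0.901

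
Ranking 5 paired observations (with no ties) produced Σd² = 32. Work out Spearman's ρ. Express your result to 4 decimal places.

ρ = 1 − 6Σd² / [n(n²−1)] = 1 − 6×32 / (5×24)
  = 1 − 192/120 = 1 − 1.60000 ≈ -0.6000

-0.6000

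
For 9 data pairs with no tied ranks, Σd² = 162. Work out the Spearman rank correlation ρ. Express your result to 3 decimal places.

ρ = 1 − 6Σd² / [n(n²−1)] = 1 − 6×162 / (9×80)
  = 1 − 972/720 = 1 − 1.3500 ≈ -0.350

-0.350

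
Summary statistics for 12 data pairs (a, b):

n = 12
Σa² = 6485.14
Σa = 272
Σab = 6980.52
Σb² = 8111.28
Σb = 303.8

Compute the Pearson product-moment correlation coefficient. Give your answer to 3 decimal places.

r = (nΣab − ΣaΣb) / √[(nΣa² − (Σa)²)(nΣb² − (Σb)²)]
Numerator: 12×6980.52 − 272×303.8 = 1132.64
Denominator: √[(77821.68 − 73984)(97335.36 − 92294.44)] = √[3837.68 × 5040.92] = 4398.3449
r = 1132.64 / 4398.3449 ≈ 0.258

0.258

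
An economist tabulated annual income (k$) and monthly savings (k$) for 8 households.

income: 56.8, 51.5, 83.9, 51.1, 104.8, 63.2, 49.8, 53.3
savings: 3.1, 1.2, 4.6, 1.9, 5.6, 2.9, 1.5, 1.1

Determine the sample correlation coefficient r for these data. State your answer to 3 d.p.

0.943

n = 8, Σx = 514.4, Σy = 21.9, Σx² = 35827.12, Σy² = 79.05, Σxy = 1624.4
nΣxy − ΣxΣy = 12995.2 − 11265.36 = 1729.84
nΣx² − (Σx)² = 286616.96 − 264607.36 = 22009.6; nΣy² − (Σy)² = 632.4 − 479.61 = 152.79
r = 1729.84 / √(22009.6 × 152.79) = 1729.84 / 1833.8066 ≈ 0.943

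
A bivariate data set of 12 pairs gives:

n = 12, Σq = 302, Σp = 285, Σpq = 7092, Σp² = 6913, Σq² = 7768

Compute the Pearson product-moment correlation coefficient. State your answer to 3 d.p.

r = (nΣpq − ΣpΣq) / √[(nΣp² − (Σp)²)(nΣq² − (Σq)²)]
Numerator: 12×7092 − 285×302 = -966
Denominator: √[(82956 − 81225)(93216 − 91204)] = √[1731 × 2012] = 1866.2186
r = -966 / 1866.2186 ≈ -0.518

-0.518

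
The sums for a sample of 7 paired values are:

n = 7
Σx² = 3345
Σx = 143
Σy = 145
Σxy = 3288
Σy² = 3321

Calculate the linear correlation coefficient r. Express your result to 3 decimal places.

0.889

r = (nΣxy − ΣxΣy) / √[(nΣx² − (Σx)²)(nΣy² − (Σy)²)]
Numerator: 7×3288 − 143×145 = 2281
Denominator: √[(23415 − 20449)(23247 − 21025)] = √[2966 × 2222] = 2567.1876
r = 2281 / 2567.1876 ≈ 0.889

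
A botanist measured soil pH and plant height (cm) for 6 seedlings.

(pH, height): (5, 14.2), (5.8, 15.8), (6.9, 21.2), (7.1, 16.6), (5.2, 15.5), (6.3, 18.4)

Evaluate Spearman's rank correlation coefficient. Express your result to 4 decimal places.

0.8286

Rank pH: 1, 3, 5, 6, 2, 4
Rank height: 1, 3, 6, 4, 2, 5
d = rank(pH) − rank(height): 0, 0, -1, 2, 0, -1; Σd² = 6
ρ = 1 − 6Σd² / [n(n²−1)] = 1 − 6×6 / (6×35) = 1 − 36/210 ≈ 0.8286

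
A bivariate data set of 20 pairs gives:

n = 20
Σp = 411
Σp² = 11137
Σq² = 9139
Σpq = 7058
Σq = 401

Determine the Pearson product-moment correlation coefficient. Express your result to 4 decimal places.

-0.6877

r = (nΣpq − ΣpΣq) / √[(nΣp² − (Σp)²)(nΣq² − (Σq)²)]
Numerator: 20×7058 − 411×401 = -23651
Denominator: √[(222740 − 168921)(182780 − 160801)] = √[53819 × 21979] = 34393.1360
r = -23651 / 34393.1360 ≈ -0.6877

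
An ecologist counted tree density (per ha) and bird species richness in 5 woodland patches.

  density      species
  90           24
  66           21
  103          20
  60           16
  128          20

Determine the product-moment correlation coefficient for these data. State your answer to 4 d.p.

n = 5, Σx = 447, Σy = 101, Σx² = 43049, Σy² = 2073, Σxy = 9126
nΣxy − ΣxΣy = 45630 − 45147 = 483
nΣx² − (Σx)² = 215245 − 199809 = 15436; nΣy² − (Σy)² = 10365 − 10201 = 164
r = 483 / √(15436 × 164) = 483 / 1591.0701 ≈ 0.3036

0.3036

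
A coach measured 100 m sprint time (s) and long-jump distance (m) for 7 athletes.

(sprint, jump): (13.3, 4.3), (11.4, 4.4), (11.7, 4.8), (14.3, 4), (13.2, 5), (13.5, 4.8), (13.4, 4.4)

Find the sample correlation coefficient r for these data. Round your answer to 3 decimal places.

n = 7, Σx = 90.8, Σy = 31.7, Σx² = 1184.28, Σy² = 144.29, Σxy = 410.47
nΣxy − ΣxΣy = 2873.29 − 2878.36 = -5.07
nΣx² − (Σx)² = 8289.96 − 8244.64 = 45.32; nΣy² − (Σy)² = 1010.03 − 1004.89 = 5.14
r = -5.07 / √(45.32 × 5.14) = -5.07 / 15.2625 ≈ -0.332

-0.332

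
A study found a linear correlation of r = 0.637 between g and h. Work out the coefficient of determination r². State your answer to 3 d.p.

r² = (0.637)² = 0.406

0.406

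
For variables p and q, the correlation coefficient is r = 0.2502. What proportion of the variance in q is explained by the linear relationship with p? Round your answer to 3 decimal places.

r² = (0.2502)² = 0.063

0.063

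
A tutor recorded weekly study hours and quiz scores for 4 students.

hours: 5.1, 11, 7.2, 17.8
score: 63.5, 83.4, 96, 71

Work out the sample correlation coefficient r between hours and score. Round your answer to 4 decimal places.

-0.1217

n = 4, Σx = 41.1, Σy = 313.9, Σx² = 515.69, Σy² = 25244.81, Σxy = 3196.25
nΣxy − ΣxΣy = 12785 − 12901.29 = -116.29
nΣx² − (Σx)² = 2062.76 − 1689.21 = 373.55; nΣy² − (Σy)² = 100979.24 − 98533.21 = 2446.03
r = -116.29 / √(373.55 × 2446.03) = -116.29 / 955.8841 ≈ -0.1217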